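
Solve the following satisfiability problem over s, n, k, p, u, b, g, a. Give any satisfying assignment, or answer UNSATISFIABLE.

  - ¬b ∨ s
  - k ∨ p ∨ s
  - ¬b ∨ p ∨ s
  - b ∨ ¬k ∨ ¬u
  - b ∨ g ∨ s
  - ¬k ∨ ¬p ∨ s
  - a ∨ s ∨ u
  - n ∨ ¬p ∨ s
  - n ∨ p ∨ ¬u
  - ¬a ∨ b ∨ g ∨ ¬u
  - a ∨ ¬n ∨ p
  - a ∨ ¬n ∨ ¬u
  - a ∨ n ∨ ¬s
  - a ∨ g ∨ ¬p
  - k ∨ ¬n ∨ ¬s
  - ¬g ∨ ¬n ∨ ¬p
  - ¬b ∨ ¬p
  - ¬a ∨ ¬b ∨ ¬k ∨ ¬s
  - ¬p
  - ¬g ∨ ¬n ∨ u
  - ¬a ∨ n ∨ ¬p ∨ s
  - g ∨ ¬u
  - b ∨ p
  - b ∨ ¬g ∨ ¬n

s=T, n=F, k=F, p=F, u=F, b=T, g=T, a=T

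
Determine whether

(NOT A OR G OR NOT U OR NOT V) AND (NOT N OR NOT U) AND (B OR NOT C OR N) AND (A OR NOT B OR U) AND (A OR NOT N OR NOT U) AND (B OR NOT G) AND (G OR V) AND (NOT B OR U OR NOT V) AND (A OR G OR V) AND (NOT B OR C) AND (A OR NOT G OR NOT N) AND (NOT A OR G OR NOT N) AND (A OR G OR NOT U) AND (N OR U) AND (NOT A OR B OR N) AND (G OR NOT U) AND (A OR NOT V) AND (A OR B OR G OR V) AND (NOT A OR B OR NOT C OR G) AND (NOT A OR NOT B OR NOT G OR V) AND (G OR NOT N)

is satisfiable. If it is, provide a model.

N=F; U=T; V=F; G=T; B=T; C=T; A=F

Set N = False.
  then (N OR U) forces U = True.
  then (G OR NOT U) forces G = True.
  then (B OR NOT G) forces B = True.
  then (NOT B OR C) forces C = True.
Set V = False.
  then (NOT A OR NOT B OR NOT G OR V) forces A = False.
All clauses satisfied.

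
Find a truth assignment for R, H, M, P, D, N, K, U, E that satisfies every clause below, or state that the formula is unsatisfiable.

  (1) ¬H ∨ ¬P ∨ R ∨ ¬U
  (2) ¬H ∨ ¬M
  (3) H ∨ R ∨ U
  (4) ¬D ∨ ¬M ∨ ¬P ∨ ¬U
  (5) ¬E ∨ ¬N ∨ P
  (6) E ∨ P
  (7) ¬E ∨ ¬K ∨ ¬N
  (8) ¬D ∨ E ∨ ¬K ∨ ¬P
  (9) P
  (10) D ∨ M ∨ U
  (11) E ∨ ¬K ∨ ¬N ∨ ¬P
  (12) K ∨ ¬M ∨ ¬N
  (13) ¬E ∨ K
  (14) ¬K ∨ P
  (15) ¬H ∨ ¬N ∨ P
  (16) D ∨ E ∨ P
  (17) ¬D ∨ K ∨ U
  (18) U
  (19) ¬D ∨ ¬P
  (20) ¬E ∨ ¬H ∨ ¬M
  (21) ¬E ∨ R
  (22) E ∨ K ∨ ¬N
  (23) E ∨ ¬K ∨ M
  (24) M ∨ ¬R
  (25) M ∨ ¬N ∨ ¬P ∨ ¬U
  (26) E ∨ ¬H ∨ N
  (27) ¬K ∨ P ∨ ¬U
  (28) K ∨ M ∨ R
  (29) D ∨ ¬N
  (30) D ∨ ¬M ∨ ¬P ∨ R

R = True; H = False; M = True; P = True; D = False; N = False; K = True; U = True; E = True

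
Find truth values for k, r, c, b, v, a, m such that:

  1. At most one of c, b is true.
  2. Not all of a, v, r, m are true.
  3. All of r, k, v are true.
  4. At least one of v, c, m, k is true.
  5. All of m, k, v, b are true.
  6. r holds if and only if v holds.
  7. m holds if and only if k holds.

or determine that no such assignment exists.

k=T, r=T, c=F, b=T, v=T, a=F, m=T

  (1) {c, b}: 1 true — at most one ✓
  (2) {a, v, r, m}: 3/4 true — not all ✓
  (3) {r, k, v}: all 3 true ✓
  (4) {v, c, m, k}: 3 true — at least one ✓
  (5) {m, k, v, b}: all 4 true ✓
  (6) r=T, v=T — same ✓
  (7) m=T, k=T — same ✓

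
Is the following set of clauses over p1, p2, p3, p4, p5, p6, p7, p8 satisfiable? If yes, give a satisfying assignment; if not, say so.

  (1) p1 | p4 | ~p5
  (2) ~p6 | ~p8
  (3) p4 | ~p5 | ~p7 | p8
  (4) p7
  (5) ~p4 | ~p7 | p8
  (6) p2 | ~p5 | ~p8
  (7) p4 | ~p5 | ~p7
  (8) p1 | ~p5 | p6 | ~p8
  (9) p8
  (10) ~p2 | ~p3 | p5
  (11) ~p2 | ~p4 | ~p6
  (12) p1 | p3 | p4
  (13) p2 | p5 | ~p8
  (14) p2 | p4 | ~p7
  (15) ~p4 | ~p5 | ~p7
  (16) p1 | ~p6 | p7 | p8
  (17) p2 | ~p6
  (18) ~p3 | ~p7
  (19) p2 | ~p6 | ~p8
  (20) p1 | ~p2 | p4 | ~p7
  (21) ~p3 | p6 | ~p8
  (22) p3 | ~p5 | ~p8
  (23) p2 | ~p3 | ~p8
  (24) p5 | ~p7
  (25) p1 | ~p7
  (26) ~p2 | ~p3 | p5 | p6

Case p5 = True:
  (p7) forces p7 = True.
  (p4 | ~p5 | ~p7) forces p4 = True.
  Clause (~p4 | ~p5 | ~p7) is falsified — contradiction.
Case p5 = False:
  (p7) forces p7 = True.
  Clause (p5 | ~p7) is falsified — contradiction.
Both cases fail, so the formula is unsatisfiable.

Unsatisfiable — no assignment works.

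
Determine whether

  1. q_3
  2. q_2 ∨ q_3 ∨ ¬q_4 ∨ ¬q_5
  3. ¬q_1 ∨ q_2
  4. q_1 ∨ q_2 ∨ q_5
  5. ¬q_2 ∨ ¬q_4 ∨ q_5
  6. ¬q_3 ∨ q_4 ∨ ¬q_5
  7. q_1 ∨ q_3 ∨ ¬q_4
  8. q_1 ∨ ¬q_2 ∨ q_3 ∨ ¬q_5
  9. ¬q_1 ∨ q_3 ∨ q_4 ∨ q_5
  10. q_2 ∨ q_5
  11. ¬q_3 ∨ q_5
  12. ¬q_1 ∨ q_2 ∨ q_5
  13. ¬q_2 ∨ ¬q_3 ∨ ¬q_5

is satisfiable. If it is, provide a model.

Unit clause (q_3) forces q_3 = True.
In (¬q_3 ∨ q_5) only q_5 is left, so q_5 = True.
In (¬q_2 ∨ ¬q_3 ∨ ¬q_5) only ¬q_2 is left, so q_2 = False.
In (¬q_1 ∨ q_2) only ¬q_1 is left, so q_1 = False.
In (¬q_3 ∨ q_4 ∨ ¬q_5) only q_4 is left, so q_4 = True.
All clauses satisfied.

q_1=F, q_2=F, q_3=T, q_4=T, q_5=T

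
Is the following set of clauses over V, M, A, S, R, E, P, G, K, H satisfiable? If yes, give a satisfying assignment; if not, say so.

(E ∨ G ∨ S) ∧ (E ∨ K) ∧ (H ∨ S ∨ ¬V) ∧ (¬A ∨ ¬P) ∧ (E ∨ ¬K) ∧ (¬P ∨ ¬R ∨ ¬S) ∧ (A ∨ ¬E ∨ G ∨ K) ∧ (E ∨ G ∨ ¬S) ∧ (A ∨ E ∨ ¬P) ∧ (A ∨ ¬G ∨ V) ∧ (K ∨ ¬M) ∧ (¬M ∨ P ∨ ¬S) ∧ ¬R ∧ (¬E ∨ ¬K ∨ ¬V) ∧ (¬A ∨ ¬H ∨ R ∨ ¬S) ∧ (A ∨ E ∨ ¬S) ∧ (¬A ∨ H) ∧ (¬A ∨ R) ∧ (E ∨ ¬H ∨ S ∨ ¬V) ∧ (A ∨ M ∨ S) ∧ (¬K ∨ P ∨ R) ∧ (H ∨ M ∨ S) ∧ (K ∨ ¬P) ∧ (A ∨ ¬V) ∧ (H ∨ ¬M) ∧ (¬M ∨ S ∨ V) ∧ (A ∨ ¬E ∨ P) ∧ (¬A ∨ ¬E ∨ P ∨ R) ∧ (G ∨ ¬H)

V=F, M=F, A=F, S=T, R=F, E=T, P=T, G=F, K=T, H=F

Unit clause (¬R) forces R = False.
In (¬A ∨ R) only ¬A is left, so A = False.
In (A ∨ ¬V) only ¬V is left, so V = False.
In (A ∨ ¬G ∨ V) only ¬G is left, so G = False.
In (G ∨ ¬H) only ¬H is left, so H = False.
In (H ∨ ¬M) only ¬M is left, so M = False.
In (A ∨ M ∨ S) only S is left, so S = True.
In (E ∨ G ∨ ¬S) only E is left, so E = True.
In (A ∨ ¬E ∨ P) only P is left, so P = True.
In (A ∨ ¬E ∨ G ∨ K) only K is left, so K = True.
All clauses satisfied.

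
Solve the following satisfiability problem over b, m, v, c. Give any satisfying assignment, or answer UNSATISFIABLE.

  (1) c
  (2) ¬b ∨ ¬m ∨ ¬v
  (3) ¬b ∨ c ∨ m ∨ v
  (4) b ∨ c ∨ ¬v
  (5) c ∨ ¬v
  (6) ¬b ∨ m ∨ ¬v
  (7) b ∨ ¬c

b: True, m: True, v: False, c: True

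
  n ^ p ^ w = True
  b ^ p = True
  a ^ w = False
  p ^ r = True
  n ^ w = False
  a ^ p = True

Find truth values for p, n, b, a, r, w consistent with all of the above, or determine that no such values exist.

p: True; n: False; b: False; a: False; r: False; w: False

n ^ p ^ w = F ^ T ^ F = True ✓
b ^ p = F ^ T = True ✓
a ^ w = F ^ F = False ✓
p ^ r = T ^ F = True ✓
n ^ w = F ^ F = False ✓
a ^ p = F ^ T = True ✓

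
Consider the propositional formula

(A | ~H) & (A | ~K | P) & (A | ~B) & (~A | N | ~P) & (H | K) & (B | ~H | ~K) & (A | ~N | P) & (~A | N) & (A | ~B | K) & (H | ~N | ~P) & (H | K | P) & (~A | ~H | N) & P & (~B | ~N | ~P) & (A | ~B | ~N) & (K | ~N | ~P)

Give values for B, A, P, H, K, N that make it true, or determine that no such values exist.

B = False, A = False, P = True, H = False, K = True, N = False

Unit clause (P) forces P = True.
Try B = True:
  (A | ~B) forces A = True.
  (~A | N | ~P) forces N = True.
  clause (~B | ~N | ~P) is falsified — backtrack.
So B = False.
Set A = False.
  then (A | ~H) forces H = False.
  then (H | K) forces K = True.
  then (H | ~N | ~P) forces N = False.
All clauses satisfied.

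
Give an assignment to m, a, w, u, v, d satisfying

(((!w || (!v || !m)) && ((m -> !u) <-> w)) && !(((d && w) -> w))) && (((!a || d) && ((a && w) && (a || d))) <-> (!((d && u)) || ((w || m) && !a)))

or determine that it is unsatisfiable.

The conjunct !(((d && w) -> w)) is unsatisfiable on its own:
  w=F, d=F: evaluates to False.
  w=F, d=T: evaluates to False.
  w=T, d=F: evaluates to False.
  w=T, d=T: evaluates to False.
So the whole conjunction is unsatisfiable.

No satisfying assignment exists.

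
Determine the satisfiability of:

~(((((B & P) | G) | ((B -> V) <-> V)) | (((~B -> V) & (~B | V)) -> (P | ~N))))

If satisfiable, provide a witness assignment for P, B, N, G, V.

Case V = True: the formula becomes ~((True | (P | ~N))) = False.
Case V = False: the formula simplifies to ~(((((B & P) | G) | B) | ((B & ~B) -> (P | ~N)))).
  B = True: this becomes ~((True | True)) = False.
  B = False: this becomes ~((G | True)) = False.
Both cases fail — unsatisfiable.

The formula is unsatisfiable.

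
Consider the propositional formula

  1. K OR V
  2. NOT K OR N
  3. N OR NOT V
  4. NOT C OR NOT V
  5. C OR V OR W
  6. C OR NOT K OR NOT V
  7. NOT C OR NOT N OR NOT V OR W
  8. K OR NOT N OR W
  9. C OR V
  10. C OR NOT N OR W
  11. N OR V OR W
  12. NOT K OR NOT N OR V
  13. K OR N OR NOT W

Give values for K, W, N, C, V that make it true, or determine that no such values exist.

K: False; W: True; N: True; C: False; V: True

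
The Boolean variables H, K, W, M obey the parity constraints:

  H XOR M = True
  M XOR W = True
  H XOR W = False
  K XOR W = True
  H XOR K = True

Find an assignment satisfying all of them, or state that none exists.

H = True, K = False, W = True, M = False

H XOR M = T XOR F = True ✓
M XOR W = F XOR T = True ✓
H XOR W = T XOR T = False ✓
K XOR W = F XOR T = True ✓
H XOR K = T XOR F = True ✓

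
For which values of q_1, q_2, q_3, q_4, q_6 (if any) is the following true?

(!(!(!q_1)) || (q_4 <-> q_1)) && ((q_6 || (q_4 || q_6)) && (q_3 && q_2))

q_1: True, q_2: True, q_3: True, q_4: True, q_6: True

  !(!(!q_1)) || (q_4 <-> q_1) = True
    !(!(!q_1)) = False
      !(!q_1) = True
        !q_1 = False
    q_4 <-> q_1 = True
  (q_6 || (q_4 || q_6)) && (q_3 && q_2) = True
    q_6 || (q_4 || q_6) = True
      q_4 || q_6 = True
    q_3 && q_2 = True
Both conjuncts True, so the formula holds.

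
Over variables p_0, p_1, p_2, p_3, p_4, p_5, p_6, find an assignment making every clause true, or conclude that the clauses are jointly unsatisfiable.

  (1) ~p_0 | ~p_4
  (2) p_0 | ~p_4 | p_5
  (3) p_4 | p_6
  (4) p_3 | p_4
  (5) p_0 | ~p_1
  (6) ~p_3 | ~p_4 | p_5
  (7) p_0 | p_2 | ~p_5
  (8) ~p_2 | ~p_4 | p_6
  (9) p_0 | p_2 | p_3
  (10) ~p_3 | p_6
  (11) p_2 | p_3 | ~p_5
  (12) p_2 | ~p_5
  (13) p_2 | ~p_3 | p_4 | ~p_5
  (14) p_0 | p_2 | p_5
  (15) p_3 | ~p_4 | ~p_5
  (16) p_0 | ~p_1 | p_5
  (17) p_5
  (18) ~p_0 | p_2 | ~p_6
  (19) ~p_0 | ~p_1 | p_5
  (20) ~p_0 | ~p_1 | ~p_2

Unit clause (p_5) forces p_5 = True.
In (p_2 | ~p_5) only p_2 is left, so p_2 = True.
Set p_0 = False.
  then (p_0 | ~p_1) forces p_1 = False.
Try p_3 = False:
  (p_3 | p_4) forces p_4 = True.
  clause (p_3 | ~p_4 | ~p_5) is falsified — backtrack.
So p_3 = True.
  then (~p_3 | p_6) forces p_6 = True.
Set p_4 = False.
All clauses satisfied.

p_0: False, p_1: False, p_2: True, p_3: True, p_4: False, p_5: True, p_6: True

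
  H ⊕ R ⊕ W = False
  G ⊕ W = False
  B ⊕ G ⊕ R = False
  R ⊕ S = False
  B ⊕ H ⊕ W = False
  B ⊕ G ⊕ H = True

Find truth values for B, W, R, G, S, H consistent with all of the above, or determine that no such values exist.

Adding constraints 2, 5, 6 mod 2: every variable appears an even number of times on the left, so the left side is 0.
But the right sides sum to 1 (mod 2). 0 ≠ 1 — the system is inconsistent.

Unsatisfiable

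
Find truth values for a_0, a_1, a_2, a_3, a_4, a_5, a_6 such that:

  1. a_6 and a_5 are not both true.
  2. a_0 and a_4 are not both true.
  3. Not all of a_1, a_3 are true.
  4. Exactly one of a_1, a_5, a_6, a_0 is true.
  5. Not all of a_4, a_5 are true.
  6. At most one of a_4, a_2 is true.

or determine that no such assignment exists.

a_0 = True, a_1 = False, a_2 = False, a_3 = False, a_4 = False, a_5 = False, a_6 = False

  (1) a_6=F, a_5=F — not both ✓
  (2) a_0=T, a_4=F — not both ✓
  (3) {a_1, a_3}: 0/2 true — not all ✓
  (4) {a_1, a_5, a_6, a_0}: 1 true — exactly one ✓
  (5) {a_4, a_5}: 0/2 true — not all ✓
  (6) {a_4, a_2}: 0 true — at most one ✓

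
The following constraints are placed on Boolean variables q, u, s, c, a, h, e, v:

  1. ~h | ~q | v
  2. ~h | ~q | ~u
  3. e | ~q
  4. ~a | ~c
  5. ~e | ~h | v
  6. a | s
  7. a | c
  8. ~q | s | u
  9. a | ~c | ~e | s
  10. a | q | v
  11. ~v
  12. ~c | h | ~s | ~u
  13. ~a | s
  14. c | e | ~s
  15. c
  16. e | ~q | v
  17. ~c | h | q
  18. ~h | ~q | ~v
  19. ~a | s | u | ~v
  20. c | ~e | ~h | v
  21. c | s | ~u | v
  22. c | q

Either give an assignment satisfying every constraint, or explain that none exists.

Unit clause (~v) forces v = False.
Unit clause (c) forces c = True.
In (~a | ~c) only ~a is left, so a = False.
In (a | s) only s is left, so s = True.
In (a | q | v) only q is left, so q = True.
In (e | ~q | v) only e is left, so e = True.
In (~h | ~q | v) only ~h is left, so h = False.
In (~c | h | ~s | ~u) only ~u is left, so u = False.
All clauses satisfied.

q: True; u: False; s: True; c: True; a: False; h: False; e: True; v: False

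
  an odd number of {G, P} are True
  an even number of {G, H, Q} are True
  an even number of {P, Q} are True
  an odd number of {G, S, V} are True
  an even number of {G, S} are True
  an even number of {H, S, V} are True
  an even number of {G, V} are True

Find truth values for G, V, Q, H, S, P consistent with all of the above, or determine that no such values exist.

Unsatisfiable

Adding constraints 1, 2, 3, 5, 6, 7 mod 2: every variable appears an even number of times on the left, so the left side is 0.
But the right sides sum to 1 (mod 2). 0 ≠ 1 — the system is inconsistent.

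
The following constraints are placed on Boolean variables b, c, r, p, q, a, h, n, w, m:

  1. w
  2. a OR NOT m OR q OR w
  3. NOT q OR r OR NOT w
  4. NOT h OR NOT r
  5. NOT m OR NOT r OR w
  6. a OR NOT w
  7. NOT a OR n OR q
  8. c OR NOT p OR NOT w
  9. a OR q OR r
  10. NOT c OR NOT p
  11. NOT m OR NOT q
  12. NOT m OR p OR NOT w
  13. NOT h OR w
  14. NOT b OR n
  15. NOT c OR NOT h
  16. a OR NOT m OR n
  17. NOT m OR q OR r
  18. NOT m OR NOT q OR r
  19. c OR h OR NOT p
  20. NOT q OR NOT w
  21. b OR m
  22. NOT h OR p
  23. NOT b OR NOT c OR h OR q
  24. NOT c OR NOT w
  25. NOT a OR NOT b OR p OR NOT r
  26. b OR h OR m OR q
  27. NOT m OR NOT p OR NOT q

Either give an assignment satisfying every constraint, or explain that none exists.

Unit clause (w) forces w = True.
In (a OR NOT w) only a is left, so a = True.
In (NOT q OR NOT w) only NOT q is left, so q = False.
In (NOT c OR NOT w) only NOT c is left, so c = False.
In (NOT a OR n OR q) only n is left, so n = True.
In (c OR NOT p OR NOT w) only NOT p is left, so p = False.
In (NOT m OR p OR NOT w) only NOT m is left, so m = False.
In (b OR m) only b is left, so b = True.
In (NOT h OR p) only NOT h is left, so h = False.
In (NOT a OR NOT b OR p OR NOT r) only NOT r is left, so r = False.
All clauses satisfied.

b: True, c: False, r: False, p: False, q: False, a: True, h: False, n: True, w: True, m: False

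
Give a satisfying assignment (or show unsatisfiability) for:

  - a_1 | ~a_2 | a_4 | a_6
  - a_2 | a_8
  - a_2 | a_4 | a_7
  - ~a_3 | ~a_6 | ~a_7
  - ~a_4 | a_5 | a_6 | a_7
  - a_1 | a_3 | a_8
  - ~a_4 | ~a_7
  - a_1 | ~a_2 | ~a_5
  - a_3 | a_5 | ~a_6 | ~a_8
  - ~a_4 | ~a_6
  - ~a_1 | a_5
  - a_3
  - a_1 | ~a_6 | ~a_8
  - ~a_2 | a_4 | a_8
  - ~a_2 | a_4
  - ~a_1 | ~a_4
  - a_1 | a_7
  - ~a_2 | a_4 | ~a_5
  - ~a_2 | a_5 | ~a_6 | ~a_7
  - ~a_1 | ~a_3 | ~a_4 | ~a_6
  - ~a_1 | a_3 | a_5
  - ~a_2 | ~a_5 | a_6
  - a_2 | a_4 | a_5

Unit clause (a_3) forces a_3 = True.
Set a_1 = True.
  then (~a_1 | a_5) forces a_5 = True.
  then (~a_1 | ~a_4) forces a_4 = False.
  then (~a_2 | a_4 | ~a_5) forces a_2 = False.
  then (a_2 | a_8) forces a_8 = True.
  then (a_2 | a_4 | a_7) forces a_7 = True.
  then (~a_3 | ~a_6 | ~a_7) forces a_6 = False.
All clauses satisfied.

a_1 = True, a_2 = False, a_3 = True, a_4 = False, a_5 = True, a_6 = False, a_7 = True, a_8 = True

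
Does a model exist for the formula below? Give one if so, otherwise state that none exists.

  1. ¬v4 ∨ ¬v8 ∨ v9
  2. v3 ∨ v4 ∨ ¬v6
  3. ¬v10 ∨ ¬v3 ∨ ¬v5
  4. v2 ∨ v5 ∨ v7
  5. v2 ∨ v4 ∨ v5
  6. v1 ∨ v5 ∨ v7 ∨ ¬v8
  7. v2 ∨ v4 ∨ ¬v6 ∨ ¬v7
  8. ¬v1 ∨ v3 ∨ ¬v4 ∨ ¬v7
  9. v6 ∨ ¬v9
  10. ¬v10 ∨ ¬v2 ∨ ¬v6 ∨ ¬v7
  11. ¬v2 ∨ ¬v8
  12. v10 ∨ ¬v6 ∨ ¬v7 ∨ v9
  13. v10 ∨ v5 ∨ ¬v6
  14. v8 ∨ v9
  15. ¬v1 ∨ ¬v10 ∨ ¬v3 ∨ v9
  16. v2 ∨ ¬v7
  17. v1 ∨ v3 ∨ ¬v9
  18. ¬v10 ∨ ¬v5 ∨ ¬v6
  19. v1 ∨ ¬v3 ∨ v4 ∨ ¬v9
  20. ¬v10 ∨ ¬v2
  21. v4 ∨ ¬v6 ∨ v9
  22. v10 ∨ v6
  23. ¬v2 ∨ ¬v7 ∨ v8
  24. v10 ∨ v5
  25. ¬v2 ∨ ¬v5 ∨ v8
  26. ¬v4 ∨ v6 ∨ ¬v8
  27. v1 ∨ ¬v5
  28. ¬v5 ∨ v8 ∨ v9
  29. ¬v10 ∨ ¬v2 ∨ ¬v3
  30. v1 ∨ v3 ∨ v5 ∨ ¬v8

v1 = True, v2 = False, v3 = False, v4 = True, v5 = True, v6 = True, v7 = False, v8 = False, v9 = True, v10 = False

Set v1 = True.
Set v2 = False.
  then (v2 ∨ ¬v7) forces v7 = False.
  then (v2 ∨ v5 ∨ v7) forces v5 = True.
Set v3 = False.
Set v4 = True.
Try v6 = False:
  (v6 ∨ ¬v9) forces v9 = False.
  (¬v4 ∨ ¬v8 ∨ v9) forces v8 = False.
  clause (v8 ∨ v9) is falsified — backtrack.
So v6 = True.
  then (¬v10 ∨ ¬v5 ∨ ¬v6) forces v10 = False.
Set v8 = False.
  then (v8 ∨ v9) forces v9 = True.
All clauses satisfied.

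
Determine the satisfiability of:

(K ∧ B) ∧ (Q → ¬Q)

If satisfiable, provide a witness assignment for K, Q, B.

K = True, Q = False, B = True

  K ∧ B = True
  Q → ¬Q = True
    ¬Q = True
Both conjuncts True, so the formula holds.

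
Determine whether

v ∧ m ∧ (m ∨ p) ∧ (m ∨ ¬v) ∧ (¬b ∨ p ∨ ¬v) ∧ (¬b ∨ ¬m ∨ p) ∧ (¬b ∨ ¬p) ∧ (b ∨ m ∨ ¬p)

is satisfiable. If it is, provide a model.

b = False, p = False, v = True, m = True

Unit clause (v) forces v = True.
Unit clause (m) forces m = True.
Try b = True:
  (¬b ∨ p ∨ ¬v) forces p = True.
  clause (¬b ∨ ¬p) is falsified — backtrack.
So b = False.
Set p = False.
All clauses satisfied.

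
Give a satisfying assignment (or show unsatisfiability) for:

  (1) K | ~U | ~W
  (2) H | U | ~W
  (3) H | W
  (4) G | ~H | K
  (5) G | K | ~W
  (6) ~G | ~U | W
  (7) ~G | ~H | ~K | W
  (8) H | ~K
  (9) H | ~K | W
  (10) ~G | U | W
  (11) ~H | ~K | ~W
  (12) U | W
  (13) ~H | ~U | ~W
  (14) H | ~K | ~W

Try H = False:
  (H | W) forces W = True.
  (H | U | ~W) forces U = True.
  (K | ~U | ~W) forces K = True.
  clause (H | ~K) is falsified — backtrack.
So H = True.
Set W = True.
  then (~H | ~K | ~W) forces K = False.
  then (~H | ~U | ~W) forces U = False.
  then (G | ~H | K) forces G = True.
All clauses satisfied.

H = True; W = True; U = False; G = True; K = False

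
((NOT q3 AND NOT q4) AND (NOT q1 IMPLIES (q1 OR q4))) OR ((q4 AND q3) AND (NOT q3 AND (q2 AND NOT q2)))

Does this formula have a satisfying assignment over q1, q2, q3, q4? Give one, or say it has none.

q1 = True, q2 = True, q3 = False, q4 = False

  ((NOT q3 AND NOT q4) AND (NOT q1 IMPLIES (q1 OR q4))) OR ((q4 AND q3) AND (NOT q3 AND (q2 AND NOT q2))) = True
    (NOT q3 AND NOT q4) AND (NOT q1 IMPLIES (q1 OR q4)) = True
      NOT q3 AND NOT q4 = True
        NOT q3 = True
        NOT q4 = True
      NOT q1 IMPLIES (q1 OR q4) = True
        NOT q1 = False
        q1 OR q4 = True
    (q4 AND q3) AND (NOT q3 AND (q2 AND NOT q2)) = False
      q4 AND q3 = False
      NOT q3 AND (q2 AND NOT q2) = False
        NOT q3 = True
        q2 AND NOT q2 = False
          NOT q2 = False
The formula evaluates to True.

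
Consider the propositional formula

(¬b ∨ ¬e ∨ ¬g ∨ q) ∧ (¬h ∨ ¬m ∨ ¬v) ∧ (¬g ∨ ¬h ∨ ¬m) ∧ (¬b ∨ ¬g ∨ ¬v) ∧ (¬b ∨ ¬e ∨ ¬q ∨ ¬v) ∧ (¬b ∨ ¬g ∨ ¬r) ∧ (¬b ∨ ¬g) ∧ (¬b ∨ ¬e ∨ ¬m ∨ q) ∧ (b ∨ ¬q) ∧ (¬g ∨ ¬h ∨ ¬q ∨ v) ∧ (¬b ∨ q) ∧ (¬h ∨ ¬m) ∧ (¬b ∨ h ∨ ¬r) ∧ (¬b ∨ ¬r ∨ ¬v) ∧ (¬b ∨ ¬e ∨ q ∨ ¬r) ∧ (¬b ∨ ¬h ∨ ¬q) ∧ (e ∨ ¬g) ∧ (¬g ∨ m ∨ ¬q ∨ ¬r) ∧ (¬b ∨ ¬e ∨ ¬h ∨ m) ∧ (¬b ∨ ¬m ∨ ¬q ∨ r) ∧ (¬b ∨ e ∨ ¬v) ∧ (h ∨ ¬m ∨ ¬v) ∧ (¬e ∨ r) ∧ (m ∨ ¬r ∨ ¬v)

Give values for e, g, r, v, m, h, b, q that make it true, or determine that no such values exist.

Set e = False.
  then (e ∨ ¬g) forces g = False.
Set r = False.
Set v = False.
Set m = False.
Set h = True.
Try b = True:
  (¬b ∨ q) forces q = True.
  clause (¬b ∨ ¬h ∨ ¬q) is falsified — backtrack.
So b = False.
  then (b ∨ ¬q) forces q = False.
All clauses satisfied.

e = False, g = False, r = False, v = False, m = False, h = True, b = False, q = False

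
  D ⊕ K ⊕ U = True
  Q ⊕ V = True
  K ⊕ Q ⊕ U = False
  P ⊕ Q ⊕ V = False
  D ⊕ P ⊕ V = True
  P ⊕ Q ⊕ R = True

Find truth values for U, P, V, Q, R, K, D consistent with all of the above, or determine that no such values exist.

U = False; P = True; V = True; Q = False; R = False; K = False; D = True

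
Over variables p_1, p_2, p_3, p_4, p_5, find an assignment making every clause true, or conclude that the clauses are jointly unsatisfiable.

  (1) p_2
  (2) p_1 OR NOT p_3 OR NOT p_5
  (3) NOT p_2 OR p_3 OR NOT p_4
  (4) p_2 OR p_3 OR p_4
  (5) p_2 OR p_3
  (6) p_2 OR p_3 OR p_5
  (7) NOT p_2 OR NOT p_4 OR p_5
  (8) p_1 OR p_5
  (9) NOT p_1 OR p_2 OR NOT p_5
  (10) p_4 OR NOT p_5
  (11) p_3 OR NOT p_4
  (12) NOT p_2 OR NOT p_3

Unit clause (p_2) forces p_2 = True.
In (NOT p_2 OR NOT p_3) only NOT p_3 is left, so p_3 = False.
In (NOT p_2 OR p_3 OR NOT p_4) only NOT p_4 is left, so p_4 = False.
In (p_4 OR NOT p_5) only NOT p_5 is left, so p_5 = False.
In (p_1 OR p_5) only p_1 is left, so p_1 = True.
All clauses satisfied.

p_1: True, p_2: True, p_3: False, p_4: False, p_5: False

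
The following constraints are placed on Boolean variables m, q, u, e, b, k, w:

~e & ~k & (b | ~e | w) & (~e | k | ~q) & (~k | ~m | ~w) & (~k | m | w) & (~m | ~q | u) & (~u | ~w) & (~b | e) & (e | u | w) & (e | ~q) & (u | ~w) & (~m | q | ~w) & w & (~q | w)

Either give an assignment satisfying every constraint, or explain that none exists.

Case w = True:
  (~e) forces e = False.
  (~k) forces k = False.
  (~u | ~w) forces u = False.
  Clause (u | ~w) is falsified — contradiction.
Case w = False:
  Clause (w) is falsified — contradiction.
Both cases fail, so the formula is unsatisfiable.

Unsatisfiable — no assignment works.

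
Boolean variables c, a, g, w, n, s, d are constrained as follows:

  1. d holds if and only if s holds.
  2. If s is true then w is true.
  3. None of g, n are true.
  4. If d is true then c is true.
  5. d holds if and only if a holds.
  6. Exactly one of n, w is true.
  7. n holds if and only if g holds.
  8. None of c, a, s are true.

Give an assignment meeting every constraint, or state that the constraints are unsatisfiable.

c=F, a=F, g=F, w=T, n=F, s=F, d=F

  (1) d=F, s=F — same ✓
  (2) s=F ⇒ w: vacuous ✓
  (3) {g, n}: 0 true — none ✓
  (4) d=F ⇒ c: vacuous ✓
  (5) d=F, a=F — same ✓
  (6) {n, w}: 1 true — exactly one ✓
  (7) n=F, g=F — same ✓
  (8) {c, a, s}: 0 true — none ✓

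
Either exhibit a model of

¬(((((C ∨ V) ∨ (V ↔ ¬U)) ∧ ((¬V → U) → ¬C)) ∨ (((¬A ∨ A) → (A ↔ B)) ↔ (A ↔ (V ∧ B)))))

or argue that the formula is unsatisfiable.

A=T; C=F; U=F; V=F; B=T

  ¬(((((C ∨ V) ∨ (V ↔ ¬U)) ∧ ((¬V → U) → ¬C)) ∨ (((¬A ∨ A) → (A ↔ B)) ↔ (A ↔ (V ∧ B))))) = True
    (((C ∨ V) ∨ (V ↔ ¬U)) ∧ ((¬V → U) → ¬C)) ∨ (((¬A ∨ A) → (A ↔ B)) ↔ (A ↔ (V ∧ B))) = False
      ((C ∨ V) ∨ (V ↔ ¬U)) ∧ ((¬V → U) → ¬C) = False
        (C ∨ V) ∨ (V ↔ ¬U) = False
          C ∨ V = False
          V ↔ ¬U = False
            ¬U = True
        (¬V → U) → ¬C = True
          ¬V → U = False
            ¬V = True
          ¬C = True
      ((¬A ∨ A) → (A ↔ B)) ↔ (A ↔ (V ∧ B)) = False
        (¬A ∨ A) → (A ↔ B) = True
          ¬A ∨ A = True
            ¬A = False
          A ↔ B = True
        A ↔ (V ∧ B) = False
          V ∧ B = False
The formula evaluates to True.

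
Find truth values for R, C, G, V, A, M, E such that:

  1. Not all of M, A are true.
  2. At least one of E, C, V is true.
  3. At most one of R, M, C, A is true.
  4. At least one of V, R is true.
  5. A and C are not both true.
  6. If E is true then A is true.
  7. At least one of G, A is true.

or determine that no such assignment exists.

R = True, C = False, G = True, V = True, A = False, M = False, E = False

  (1) {M, A}: 0/2 true — not all ✓
  (2) {E, C, V}: 1 true — at least one ✓
  (3) {R, M, C, A}: 1 true — at most one ✓
  (4) {V, R}: 2 true — at least one ✓
  (5) A=F, C=F — not both ✓
  (6) E=F ⇒ A: vacuous ✓
  (7) {G, A}: 1 true — at least one ✓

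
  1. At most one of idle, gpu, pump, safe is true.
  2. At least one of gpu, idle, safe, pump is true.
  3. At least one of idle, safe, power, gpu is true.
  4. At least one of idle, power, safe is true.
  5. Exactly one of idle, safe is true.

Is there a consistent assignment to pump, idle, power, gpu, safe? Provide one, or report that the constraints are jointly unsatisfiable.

pump=F, idle=F, power=F, gpu=F, safe=T

  (1) {idle, gpu, pump, safe}: 1 true — at most one ✓
  (2) {gpu, idle, safe, pump}: 1 true — at least one ✓
  (3) {idle, safe, power, gpu}: 1 true — at least one ✓
  (4) {idle, power, safe}: 1 true — at least one ✓
  (5) {idle, safe}: 1 true — exactly one ✓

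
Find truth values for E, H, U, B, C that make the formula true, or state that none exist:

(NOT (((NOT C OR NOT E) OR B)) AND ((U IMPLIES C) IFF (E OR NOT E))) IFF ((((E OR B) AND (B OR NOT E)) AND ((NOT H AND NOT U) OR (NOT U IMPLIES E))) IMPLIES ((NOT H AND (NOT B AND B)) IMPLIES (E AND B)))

E = True, H = True, U = True, B = False, C = True

  (NOT (((NOT C OR NOT E) OR B)) AND ((U IMPLIES C) IFF (E OR NOT E))) IFF ((((E OR B) AND (B OR NOT E)) AND ((NOT H AND NOT U) OR (NOT U IMPLIES E))) IMPLIES ((NOT H AND (NOT B AND B)) IMPLIES (E AND B))) = True
    NOT (((NOT C OR NOT E) OR B)) AND ((U IMPLIES C) IFF (E OR NOT E)) = True
      NOT (((NOT C OR NOT E) OR B)) = True
        (NOT C OR NOT E) OR B = False
          NOT C OR NOT E = False
            NOT C = False
            NOT E = False
      (U IMPLIES C) IFF (E OR NOT E) = True
        U IMPLIES C = True
        E OR NOT E = True
          NOT E = False
    (((E OR B) AND (B OR NOT E)) AND ((NOT H AND NOT U) OR (NOT U IMPLIES E))) IMPLIES ((NOT H AND (NOT B AND B)) IMPLIES (E AND B)) = True
      ((E OR B) AND (B OR NOT E)) AND ((NOT H AND NOT U) OR (NOT U IMPLIES E)) = False
        (E OR B) AND (B OR NOT E) = False
          E OR B = True
          B OR NOT E = False
            NOT E = False
        (NOT H AND NOT U) OR (NOT U IMPLIES E) = True
          NOT H AND NOT U = False
            NOT H = False
            NOT U = False
          NOT U IMPLIES E = True
            NOT U = False
      (NOT H AND (NOT B AND B)) IMPLIES (E AND B) = True
        NOT H AND (NOT B AND B) = False
          NOT H = False
          NOT B AND B = False
            NOT B = True
        E AND B = False
The formula evaluates to True.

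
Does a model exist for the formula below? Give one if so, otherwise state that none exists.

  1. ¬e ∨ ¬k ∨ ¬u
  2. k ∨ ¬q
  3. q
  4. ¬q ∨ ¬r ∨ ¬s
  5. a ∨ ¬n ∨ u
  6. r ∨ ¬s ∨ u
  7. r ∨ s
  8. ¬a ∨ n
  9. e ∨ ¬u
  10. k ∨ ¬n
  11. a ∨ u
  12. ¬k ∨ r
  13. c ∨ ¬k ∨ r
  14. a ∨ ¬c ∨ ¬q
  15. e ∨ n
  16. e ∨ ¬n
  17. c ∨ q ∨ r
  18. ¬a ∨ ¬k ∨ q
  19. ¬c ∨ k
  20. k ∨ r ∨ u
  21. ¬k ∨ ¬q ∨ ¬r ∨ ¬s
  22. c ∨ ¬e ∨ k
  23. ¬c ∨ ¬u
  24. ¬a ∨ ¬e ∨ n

u = False; a = True; s = False; e = True; q = True; c = False; r = True; k = True; n = True

Unit clause (q) forces q = True.
In (k ∨ ¬q) only k is left, so k = True.
In (¬k ∨ r) only r is left, so r = True.
In (¬k ∨ ¬q ∨ ¬r ∨ ¬s) only ¬s is left, so s = False.
Set u = False.
  then (a ∨ u) forces a = True.
  then (¬a ∨ n) forces n = True.
  then (e ∨ ¬n) forces e = True.
Set c = False.
All clauses satisfied.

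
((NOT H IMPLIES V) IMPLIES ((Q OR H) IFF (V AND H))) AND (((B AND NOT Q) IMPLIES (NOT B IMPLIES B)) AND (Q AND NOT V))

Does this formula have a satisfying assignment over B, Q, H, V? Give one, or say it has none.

B = True, Q = True, H = False, V = False

  (NOT H IMPLIES V) IMPLIES ((Q OR H) IFF (V AND H)) = True
    NOT H IMPLIES V = False
      NOT H = True
    (Q OR H) IFF (V AND H) = False
      Q OR H = True
      V AND H = False
  ((B AND NOT Q) IMPLIES (NOT B IMPLIES B)) AND (Q AND NOT V) = True
    (B AND NOT Q) IMPLIES (NOT B IMPLIES B) = True
      B AND NOT Q = False
        NOT Q = False
      NOT B IMPLIES B = True
        NOT B = False
    Q AND NOT V = True
      NOT V = True
Both conjuncts True, so the formula holds.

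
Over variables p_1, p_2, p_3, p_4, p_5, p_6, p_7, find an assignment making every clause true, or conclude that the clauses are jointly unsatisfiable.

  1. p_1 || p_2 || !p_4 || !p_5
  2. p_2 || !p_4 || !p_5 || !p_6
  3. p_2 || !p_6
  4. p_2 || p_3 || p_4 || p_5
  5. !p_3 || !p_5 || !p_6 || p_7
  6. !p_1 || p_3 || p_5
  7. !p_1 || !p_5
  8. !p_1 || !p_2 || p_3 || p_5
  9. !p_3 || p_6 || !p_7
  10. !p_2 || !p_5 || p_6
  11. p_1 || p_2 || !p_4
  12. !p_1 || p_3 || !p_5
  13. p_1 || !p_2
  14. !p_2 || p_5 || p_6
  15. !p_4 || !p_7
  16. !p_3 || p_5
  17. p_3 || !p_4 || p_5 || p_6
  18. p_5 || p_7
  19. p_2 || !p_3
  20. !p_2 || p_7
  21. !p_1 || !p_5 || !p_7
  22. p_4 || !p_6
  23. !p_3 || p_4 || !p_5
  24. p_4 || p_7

Try p_1 = True:
  (!p_1 || !p_5) forces p_5 = False.
  (!p_1 || p_3 || p_5) forces p_3 = True.
  clause (!p_3 || p_5) is falsified — backtrack.
So p_1 = False.
  then (p_1 || !p_2) forces p_2 = False.
  then (p_2 || !p_3) forces p_3 = False.
  then (p_2 || !p_6) forces p_6 = False.
  then (p_1 || p_2 || !p_4) forces p_4 = False.
  then (p_4 || p_7) forces p_7 = True.
  then (p_2 || p_3 || p_4 || p_5) forces p_5 = True.
All clauses satisfied.

p_1 = False, p_2 = False, p_3 = False, p_4 = False, p_5 = True, p_6 = False, p_7 = True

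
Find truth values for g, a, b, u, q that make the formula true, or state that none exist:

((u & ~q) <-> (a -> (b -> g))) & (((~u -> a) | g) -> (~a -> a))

g = False; a = True; b = False; u = True; q = False

  (u & ~q) <-> (a -> (b -> g)) = True
    u & ~q = True
      ~q = True
    a -> (b -> g) = True
      b -> g = True
  ((~u -> a) | g) -> (~a -> a) = True
    (~u -> a) | g = True
      ~u -> a = True
        ~u = False
    ~a -> a = True
      ~a = False
Both conjuncts True, so the formula holds.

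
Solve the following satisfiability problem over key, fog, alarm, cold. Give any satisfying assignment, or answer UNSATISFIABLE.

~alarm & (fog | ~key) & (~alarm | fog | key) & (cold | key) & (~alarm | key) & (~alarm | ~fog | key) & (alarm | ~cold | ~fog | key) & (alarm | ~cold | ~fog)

key = False, fog = False, alarm = False, cold = True

Unit clause (~alarm) forces alarm = False.
Set key = False.
  then (cold | key) forces cold = True.
  then (alarm | ~cold | ~fog | key) forces fog = False.
Check each clause:
  (~alarm): ~alarm holds.
  (fog | ~key): ~key holds.
  (~alarm | fog | key): ~alarm holds.
  (cold | key): cold holds.
  (~alarm | key): ~alarm holds.
  (~alarm | ~fog | key): ~alarm holds.
  (alarm | ~cold | ~fog | key): ~fog holds.
  (alarm | ~cold | ~fog): ~fog holds.
All clauses satisfied.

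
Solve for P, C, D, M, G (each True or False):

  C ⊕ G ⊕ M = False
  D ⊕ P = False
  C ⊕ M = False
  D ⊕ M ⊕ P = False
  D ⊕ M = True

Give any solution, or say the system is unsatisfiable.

P = True, C = False, D = True, M = False, G = False

C ⊕ G ⊕ M = F ⊕ F ⊕ F = False ✓
D ⊕ P = T ⊕ T = False ✓
C ⊕ M = F ⊕ F = False ✓
D ⊕ M ⊕ P = T ⊕ F ⊕ T = False ✓
D ⊕ M = T ⊕ F = True ✓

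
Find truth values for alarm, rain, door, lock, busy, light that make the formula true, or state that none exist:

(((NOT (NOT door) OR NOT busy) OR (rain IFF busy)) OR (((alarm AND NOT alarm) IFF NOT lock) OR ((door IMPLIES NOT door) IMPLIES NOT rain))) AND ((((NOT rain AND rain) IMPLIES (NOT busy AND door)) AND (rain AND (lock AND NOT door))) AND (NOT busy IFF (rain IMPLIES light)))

alarm: False, rain: True, door: False, lock: True, busy: False, light: True

  ((NOT (NOT door) OR NOT busy) OR (rain IFF busy)) OR (((alarm AND NOT alarm) IFF NOT lock) OR ((door IMPLIES NOT door) IMPLIES NOT rain)) = True
    (NOT (NOT door) OR NOT busy) OR (rain IFF busy) = True
      NOT (NOT door) OR NOT busy = True
        NOT (NOT door) = False
          NOT door = True
        NOT busy = True
      rain IFF busy = False
    ((alarm AND NOT alarm) IFF NOT lock) OR ((door IMPLIES NOT door) IMPLIES NOT rain) = True
      (alarm AND NOT alarm) IFF NOT lock = True
        alarm AND NOT alarm = False
          NOT alarm = True
        NOT lock = False
      (door IMPLIES NOT door) IMPLIES NOT rain = False
        door IMPLIES NOT door = True
          NOT door = True
        NOT rain = False
  (((NOT rain AND rain) IMPLIES (NOT busy AND door)) AND (rain AND (lock AND NOT door))) AND (NOT busy IFF (rain IMPLIES light)) = True
    ((NOT rain AND rain) IMPLIES (NOT busy AND door)) AND (rain AND (lock AND NOT door)) = True
      (NOT rain AND rain) IMPLIES (NOT busy AND door) = True
        NOT rain AND rain = False
          NOT rain = False
        NOT busy AND door = False
          NOT busy = True
      rain AND (lock AND NOT door) = True
        lock AND NOT door = True
          NOT door = True
    NOT busy IFF (rain IMPLIES light) = True
      NOT busy = True
      rain IMPLIES light = True
Both conjuncts True, so the formula holds.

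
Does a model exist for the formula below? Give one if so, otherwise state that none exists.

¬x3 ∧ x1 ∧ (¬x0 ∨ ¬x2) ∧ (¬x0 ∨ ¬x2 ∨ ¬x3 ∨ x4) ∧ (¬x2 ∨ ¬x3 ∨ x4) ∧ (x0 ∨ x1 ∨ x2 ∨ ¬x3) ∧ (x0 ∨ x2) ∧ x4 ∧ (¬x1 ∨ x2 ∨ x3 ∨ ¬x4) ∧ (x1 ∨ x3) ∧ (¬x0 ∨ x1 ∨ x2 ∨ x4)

Unit clause (¬x3) forces x3 = False.
Unit clause (x1) forces x1 = True.
Unit clause (x4) forces x4 = True.
In (¬x1 ∨ x2 ∨ x3 ∨ ¬x4) only x2 is left, so x2 = True.
In (¬x0 ∨ ¬x2) only ¬x0 is left, so x0 = False.
All clauses satisfied.

x0 = False, x1 = True, x2 = True, x3 = False, x4 = True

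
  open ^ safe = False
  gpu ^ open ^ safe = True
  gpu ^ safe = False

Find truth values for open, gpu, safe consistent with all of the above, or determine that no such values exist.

open=T, gpu=T, safe=T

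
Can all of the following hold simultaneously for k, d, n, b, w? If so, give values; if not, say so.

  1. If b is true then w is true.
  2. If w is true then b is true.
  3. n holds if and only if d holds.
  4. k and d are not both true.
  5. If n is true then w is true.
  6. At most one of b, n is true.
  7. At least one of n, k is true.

k = True, d = False, n = False, b = True, w = True

  (1) b=T ⇒ w: T ✓
  (2) w=T ⇒ b: T ✓
  (3) n=F, d=F — same ✓
  (4) k=T, d=F — not both ✓
  (5) n=F ⇒ w: vacuous ✓
  (6) {b, n}: 1 true — at most one ✓
  (7) {n, k}: 1 true — at least one ✓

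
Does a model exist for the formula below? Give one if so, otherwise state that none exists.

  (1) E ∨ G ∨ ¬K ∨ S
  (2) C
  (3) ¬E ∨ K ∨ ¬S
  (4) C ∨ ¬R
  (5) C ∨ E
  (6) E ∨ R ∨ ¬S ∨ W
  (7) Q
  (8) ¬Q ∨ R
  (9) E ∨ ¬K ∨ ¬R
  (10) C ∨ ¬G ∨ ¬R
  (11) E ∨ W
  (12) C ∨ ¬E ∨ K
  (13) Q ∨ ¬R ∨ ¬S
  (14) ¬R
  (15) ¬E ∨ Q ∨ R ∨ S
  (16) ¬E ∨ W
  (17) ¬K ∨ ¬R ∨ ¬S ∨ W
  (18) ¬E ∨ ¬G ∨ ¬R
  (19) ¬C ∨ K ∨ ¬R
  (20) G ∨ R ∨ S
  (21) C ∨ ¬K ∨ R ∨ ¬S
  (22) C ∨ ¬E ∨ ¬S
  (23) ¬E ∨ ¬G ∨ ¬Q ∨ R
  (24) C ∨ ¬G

Case R = True:
  Clause (¬R) is falsified — contradiction.
Case R = False:
  (C) forces C = True.
  (Q) forces Q = True.
  Clause (¬Q ∨ R) is falsified — contradiction.
Both cases fail, so the formula is unsatisfiable.

Unsatisfiable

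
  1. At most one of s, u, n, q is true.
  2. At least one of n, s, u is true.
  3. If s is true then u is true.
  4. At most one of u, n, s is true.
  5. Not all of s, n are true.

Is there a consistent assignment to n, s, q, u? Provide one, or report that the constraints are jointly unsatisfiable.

n=T, s=F, q=F, u=F

  (1) {s, u, n, q}: 1 true — at most one ✓
  (2) {n, s, u}: 1 true — at least one ✓
  (3) s=F ⇒ u: vacuous ✓
  (4) {u, n, s}: 1 true — at most one ✓
  (5) {s, n}: 1/2 true — not all ✓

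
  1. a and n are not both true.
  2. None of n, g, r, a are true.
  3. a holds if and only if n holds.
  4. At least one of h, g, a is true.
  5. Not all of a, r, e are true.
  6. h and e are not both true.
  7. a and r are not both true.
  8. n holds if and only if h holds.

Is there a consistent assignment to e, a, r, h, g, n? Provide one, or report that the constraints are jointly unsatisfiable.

Unsatisfiable — no assignment works.

Case a = True:
  Constraint (2) is violated (a=T) — contradiction.
Case a = False:
  (2) forces n = False.
  (2) forces g = False.
  (2) forces r = False.
  (4) with g=F, a=F forces h = True.
  Constraint (8) is violated (n=F, h=T) — contradiction.
Both cases fail — unsatisfiable.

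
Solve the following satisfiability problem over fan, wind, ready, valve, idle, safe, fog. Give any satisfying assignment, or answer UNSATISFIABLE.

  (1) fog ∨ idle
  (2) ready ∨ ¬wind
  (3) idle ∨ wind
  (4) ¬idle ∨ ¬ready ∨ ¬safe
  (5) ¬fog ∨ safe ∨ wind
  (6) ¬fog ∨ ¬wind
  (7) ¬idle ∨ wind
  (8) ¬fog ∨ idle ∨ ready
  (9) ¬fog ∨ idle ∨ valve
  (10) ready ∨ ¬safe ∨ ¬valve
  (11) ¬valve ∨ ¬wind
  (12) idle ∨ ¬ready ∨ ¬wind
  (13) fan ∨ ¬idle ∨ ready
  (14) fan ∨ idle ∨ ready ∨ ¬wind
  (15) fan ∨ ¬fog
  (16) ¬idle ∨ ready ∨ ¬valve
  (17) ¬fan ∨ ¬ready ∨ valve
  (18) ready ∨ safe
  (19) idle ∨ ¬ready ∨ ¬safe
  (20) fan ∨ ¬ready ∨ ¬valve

fan=F, wind=T, ready=T, valve=F, idle=T, safe=F, fog=F

Set fan = False.
  then (fan ∨ ¬fog) forces fog = False.
  then (fog ∨ idle) forces idle = True.
  then (¬idle ∨ wind) forces wind = True.
  then (¬valve ∨ ¬wind) forces valve = False.
  then (fan ∨ ¬idle ∨ ready) forces ready = True.
  then (¬idle ∨ ¬ready ∨ ¬safe) forces safe = False.
All clauses satisfied.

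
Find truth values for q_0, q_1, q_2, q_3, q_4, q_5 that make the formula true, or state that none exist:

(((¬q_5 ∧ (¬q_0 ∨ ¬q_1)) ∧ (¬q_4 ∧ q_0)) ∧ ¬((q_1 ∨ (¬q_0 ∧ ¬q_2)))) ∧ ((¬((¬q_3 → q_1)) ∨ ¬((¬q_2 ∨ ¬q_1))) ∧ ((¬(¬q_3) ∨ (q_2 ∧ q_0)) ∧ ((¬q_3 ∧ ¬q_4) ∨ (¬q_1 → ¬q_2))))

q_0 = True, q_1 = False, q_2 = True, q_3 = False, q_4 = False, q_5 = False

  ((¬q_5 ∧ (¬q_0 ∨ ¬q_1)) ∧ (¬q_4 ∧ q_0)) ∧ ¬((q_1 ∨ (¬q_0 ∧ ¬q_2))) = True
    (¬q_5 ∧ (¬q_0 ∨ ¬q_1)) ∧ (¬q_4 ∧ q_0) = True
      ¬q_5 ∧ (¬q_0 ∨ ¬q_1) = True
        ¬q_5 = True
        ¬q_0 ∨ ¬q_1 = True
          ¬q_0 = False
          ¬q_1 = True
      ¬q_4 ∧ q_0 = True
        ¬q_4 = True
    ¬((q_1 ∨ (¬q_0 ∧ ¬q_2))) = True
      q_1 ∨ (¬q_0 ∧ ¬q_2) = False
        ¬q_0 ∧ ¬q_2 = False
          ¬q_0 = False
          ¬q_2 = False
  (¬((¬q_3 → q_1)) ∨ ¬((¬q_2 ∨ ¬q_1))) ∧ ((¬(¬q_3) ∨ (q_2 ∧ q_0)) ∧ ((¬q_3 ∧ ¬q_4) ∨ (¬q_1 → ¬q_2))) = True
    ¬((¬q_3 → q_1)) ∨ ¬((¬q_2 ∨ ¬q_1)) = True
      ¬((¬q_3 → q_1)) = True
        ¬q_3 → q_1 = False
          ¬q_3 = True
      ¬((¬q_2 ∨ ¬q_1)) = False
        ¬q_2 ∨ ¬q_1 = True
          ¬q_2 = False
          ¬q_1 = True
    (¬(¬q_3) ∨ (q_2 ∧ q_0)) ∧ ((¬q_3 ∧ ¬q_4) ∨ (¬q_1 → ¬q_2)) = True
      ¬(¬q_3) ∨ (q_2 ∧ q_0) = True
        ¬(¬q_3) = False
          ¬q_3 = True
        q_2 ∧ q_0 = True
      (¬q_3 ∧ ¬q_4) ∨ (¬q_1 → ¬q_2) = True
        ¬q_3 ∧ ¬q_4 = True
          ¬q_3 = True
          ¬q_4 = True
        ¬q_1 → ¬q_2 = False
          ¬q_1 = True
          ¬q_2 = False
Both conjuncts True, so the formula holds.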